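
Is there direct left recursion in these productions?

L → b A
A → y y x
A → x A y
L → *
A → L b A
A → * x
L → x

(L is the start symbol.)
Direct left recursion occurs when N → N α for some non-terminal N (the right-hand side begins with the left-hand side itself).

L → b A: starts with b
A → y y x: starts with y
A → x A y: starts with x
L → *: starts with '*'
A → L b A: starts with L
A → * x: starts with '*'
L → x: starts with x

No direct left recursion found.

Answer: No direct left recursion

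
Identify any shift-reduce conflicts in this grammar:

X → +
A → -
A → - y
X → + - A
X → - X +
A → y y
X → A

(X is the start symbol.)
Yes — I1: [X → + .] vs [X → + . - A]; I2: [A → - .] vs [A → . -]; I8: [A → - y .] vs [A → y . y]; I11: [A → - .] vs [A → - . y]

Augment with X' → X and build the canonical LR(0) collection (I0 = CLOSURE({[X' → . X]}), then GOTO on every symbol after a dot until no new states appear). It has 14 states:
  I0: { [A → . - y], [A → . -], [A → . y y], [X → . + - A], [X → . +], [X → . - X +], [X → . A], [X' → . X] }  — shift
  I1: { [X → + . - A], [X → + .] }  — shift, reduce
  I2: { [A → - . y], [A → - .], [A → . - y], [A → . -], [A → . y y], [X → - . X +], [X → . + - A], [X → . +], [X → . - X +], [X → . A] }  — shift, reduce
  I3: { [X → A .] }  — reduce
  I4: { [X' → X .] }  — accept
  I5: { [A → y . y] }  — shift
  I6: { [A → y y .] }  — reduce
  I7: { [X → - X . +] }  — shift
  I8: { [A → - y .], [A → y . y] }  — shift, reduce
  I9: { [X → - X + .] }  — reduce
  I10: { [A → . - y], [A → . -], [A → . y y], [X → + - . A] }  — shift
  I11: { [A → - . y], [A → - .] }  — shift, reduce
  I12: { [X → + - A .] }  — reduce
  I13: { [A → - y .] }  — reduce

I1 contains reduce item [X → + .] and shift item [X → + . - A] — shift-reduce conflict.
I2 contains reduce item [A → - .] and shift items [A → . -], [A → . - y], [A → - . y], [A → . y y], [X → . +], [X → . + - A], [X → . - X +] — shift-reduce conflict.
I8 contains reduce item [A → - y .] and shift item [A → y . y] — shift-reduce conflict.
I11 contains reduce item [A → - .] and shift item [A → - . y] — shift-reduce conflict.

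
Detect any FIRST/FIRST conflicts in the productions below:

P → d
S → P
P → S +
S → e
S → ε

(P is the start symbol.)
Yes. P → d / P → S '+' on { 'd' }; S → P / S → e on { 'e' }

FIRST sets of the non-terminals at (or reachable through a nullable prefix from) the front of some alternative:
  FIRST(S) = { '+', 'd', 'e', ε }
  FIRST(P) = { '+', 'd', 'e' }

Productions for P:
  P → d: FIRST = { 'd' }
  P → S +: FIRST = { '+', 'd', 'e' }
Productions for S:
  S → P: FIRST = { '+', 'd', 'e' }
  S → e: FIRST = { 'e' }
  S → ε: FIRST = { ε }

Conflict for P: P → d and P → S +
  Overlap: { 'd' }
Conflict for S: S → P and S → e
  Overlap: { 'e' }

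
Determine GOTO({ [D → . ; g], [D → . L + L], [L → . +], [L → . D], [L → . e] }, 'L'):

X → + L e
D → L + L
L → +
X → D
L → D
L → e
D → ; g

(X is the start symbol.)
GOTO(I, 'L') = CLOSURE({ [A → αX.β] : [A → α.Xβ] ∈ I, X = 'L' })

Items with dot before 'L', with the dot advanced:
  [D → . L + L] → [D → L . + L]
Closure adds nothing (no advanced item has the dot before a non-terminal).

GOTO = { [D → L . + L] }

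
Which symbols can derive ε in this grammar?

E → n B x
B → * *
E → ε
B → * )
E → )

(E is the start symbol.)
{ 'E' }

ε-productions: E → ε
So E is immediately nullable.
No further non-terminal can be added: every production for the remaining non-terminals contains a terminal or a non-nullable non-terminal.
Nullable = { 'E' }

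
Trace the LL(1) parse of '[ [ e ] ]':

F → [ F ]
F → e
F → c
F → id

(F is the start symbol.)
LL(1) parsing maintains a stack (initially the start symbol over $) and the input. At each step: if the stack top is a terminal, match it against the current input token; if it is a non-terminal N, replace it with the RHS of M[N, lookahead] (the unique production whose predict set contains the lookahead).

Stack is shown with the top on the left.

Stack      Input        Action
------------------------------
F $        [ [ e ] ] $  output F → [ F ]
[ F ] $    [ [ e ] ] $  match '['
F ] $      [ e ] ] $    output F → [ F ]
[ F ] ] $  [ e ] ] $    match '['
F ] ] $    e ] ] $      output F → e
e ] ] $    e ] ] $      match 'e'
] ] $      ] ] $        match ']'
] $        ] $          match ']'
$          $            accept

The string is accepted.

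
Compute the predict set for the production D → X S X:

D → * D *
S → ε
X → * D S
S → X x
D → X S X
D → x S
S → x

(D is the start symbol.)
{ '*' }

PREDICT(D → X S X) = (FIRST(RHS) \ {ε}) ∪ (FOLLOW(D) if ε ∈ FIRST(RHS), i.e. RHS ⇒* ε)
FIRST(X) = { '*' }
FIRST(X S X) = { '*' }
ε ∉ FIRST(X S X), so FOLLOW(D) is not added.
PREDICT(D → X S X) = { '*' }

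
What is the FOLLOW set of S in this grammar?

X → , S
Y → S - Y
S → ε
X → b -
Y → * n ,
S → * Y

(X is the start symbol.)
In X → , S: S is at the end, add FOLLOW(X)
In Y → S - Y: S is followed by '-' Y, add FIRST('-' Y) \ {ε} = { '-' }

The FOLLOW sets referred to above (computed the same way, to a fixed point):
  FOLLOW(X) = { $ }

Taking the union: FOLLOW(S) = { $, '-' }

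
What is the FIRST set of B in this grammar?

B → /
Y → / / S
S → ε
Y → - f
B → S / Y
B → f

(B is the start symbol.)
{ '/', 'f' }

FIRST sets of the other non-terminals involved (by the same procedure, iterated to a fixed point):
  FIRST(S) = { ε }

From B → /:
  - '/' is a terminal: add '/' and stop
From B → S / Y:
  - S is a non-terminal: add FIRST(S) \ {ε} = { }
    S is nullable, so continue to the next symbol
  - '/' is a terminal: add '/' and stop
From B → f:
  - f is a terminal: add 'f' and stop

Collecting: FIRST(B) = { '/', 'f' }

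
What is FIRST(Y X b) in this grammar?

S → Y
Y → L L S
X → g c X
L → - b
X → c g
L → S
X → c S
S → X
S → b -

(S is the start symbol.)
FIRST sets of the non-terminals involved (from the grammar, by fixed-point iteration):
  FIRST(Y) = { '-', 'b', 'c', 'g' }

To compute FIRST(Y X b), process the symbols left to right:
Symbol Y is a non-terminal. Add FIRST(Y) \ {ε} = { '-', 'b', 'c', 'g' }
Y is not nullable (ε ∉ FIRST(Y)), so stop here.
FIRST(Y X b) = { '-', 'b', 'c', 'g' }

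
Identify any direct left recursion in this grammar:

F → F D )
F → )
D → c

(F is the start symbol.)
F → F D ): LEFT RECURSIVE (starts with F)
F → ): starts with ')'
D → c: starts with c

The grammar has direct left recursion on: F.

Answer: Yes, F is left-recursive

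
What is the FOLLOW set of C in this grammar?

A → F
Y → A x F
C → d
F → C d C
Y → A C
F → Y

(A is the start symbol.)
To compute FOLLOW(C), find every occurrence of C on a right-hand side N → α C β: add FIRST(β) \ {ε}, and if β is empty or nullable also add FOLLOW(N). Iterate to a fixed point.

In F → C d C: C is followed by d C, add FIRST(d C) \ {ε} = { 'd' }
In F → C d C: C is at the end, add FOLLOW(F)
In Y → A C: C is at the end, add FOLLOW(Y)

The FOLLOW sets referred to above (computed the same way, to a fixed point):
  FOLLOW(F) = { $, 'd', 'x' }
  FOLLOW(Y) = { $, 'd', 'x' }

Taking the union: FOLLOW(C) = { $, 'd', 'x' }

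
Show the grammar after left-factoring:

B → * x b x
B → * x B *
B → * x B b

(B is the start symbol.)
Left-factoring transforms A → αβ₁ | αβ₂ into A → αA' and A' → β₁ | β₂
(α is the longest common prefix among the alternatives). Repeat until
no nonterminal has two alternatives with a common prefix.

Round 1: B has alternatives sharing prefix '* x'. Introduce B': B → * x B'
  Add: B' → b x
  Add: B' → B *
  Add: B' → B b

Round 2: B' has alternatives sharing prefix 'B'. Introduce B'': B' → B B''
  Add: B'' → *
  Add: B'' → b

No remaining common prefixes — done.

Resulting grammar:
B → * x B'
B' → b x
B' → B B''
B'' → *
B'' → b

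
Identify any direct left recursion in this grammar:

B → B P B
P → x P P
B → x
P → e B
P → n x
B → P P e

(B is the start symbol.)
B → B P B: LEFT RECURSIVE (starts with B)
P → x P P: starts with x
B → x: starts with x
P → e B: starts with e
P → n x: starts with n
B → P P e: starts with P

The grammar has direct left recursion on: B.

Answer: Yes, B is left-recursive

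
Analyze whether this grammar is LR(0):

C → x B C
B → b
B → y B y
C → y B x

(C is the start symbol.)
Yes, the grammar is LR(0)

Augment with C' → C and build the canonical LR(0) collection (I0 = CLOSURE({[C' → . C]}), then GOTO on every symbol after a dot until no new states appear). It has 12 states:
  I0: { [C → . x B C], [C → . y B x], [C' → . C] }  — shift
  I1: { [C' → C .] }  — accept
  I2: { [B → . b], [B → . y B y], [C → x . B C] }  — shift
  I3: { [B → . b], [B → . y B y], [C → y . B x] }  — shift
  I4: { [C → y B . x] }  — shift
  I5: { [B → b .] }  — reduce
  I6: { [B → . b], [B → . y B y], [B → y . B y] }  — shift
  I7: { [B → y B . y] }  — shift
  I8: { [B → y B y .] }  — reduce
  I9: { [C → y B x .] }  — reduce
  I10: { [C → . x B C], [C → . y B x], [C → x B . C] }  — shift
  I11: { [C → x B C .] }  — reduce

Every state is either a pure shift/goto state or contains exactly one complete item and nothing to shift — no conflicts. The grammar is LR(0).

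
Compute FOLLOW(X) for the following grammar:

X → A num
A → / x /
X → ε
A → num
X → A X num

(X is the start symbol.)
X is the start symbol, so $ ∈ FOLLOW(X).
In X → A X num: X is followed by num, add FIRST(num) \ {ε} = { 'num' }

Taking the union: FOLLOW(X) = { $, 'num' }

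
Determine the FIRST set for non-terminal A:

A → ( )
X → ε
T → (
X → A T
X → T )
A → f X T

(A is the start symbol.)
{ '(', 'f' }

From A → ( ):
  - '(' is a terminal: add '(' and stop
From A → f X T:
  - f is a terminal: add 'f' and stop

Collecting: FIRST(A) = { '(', 'f' }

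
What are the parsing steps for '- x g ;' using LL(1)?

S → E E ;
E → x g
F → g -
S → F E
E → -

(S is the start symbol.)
LL(1) parsing maintains a stack (initially the start symbol over $) and the input. At each step: if the stack top is a terminal, match it against the current input token; if it is a non-terminal N, replace it with the RHS of M[N, lookahead] (the unique production whose predict set contains the lookahead).

Stack is shown with the top on the left.

Stack    Input      Action
--------------------------
S $      - x g ; $  output S → E E ;
E E ; $  - x g ; $  output E → -
- E ; $  - x g ; $  match '-'
E ; $    x g ; $    output E → x g
x g ; $  x g ; $    match 'x'
g ; $    g ; $      match 'g'
; $      ; $        match ';'
$        $          accept

The string is accepted.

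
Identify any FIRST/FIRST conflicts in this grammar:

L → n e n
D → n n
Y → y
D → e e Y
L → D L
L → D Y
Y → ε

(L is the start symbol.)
Yes. L → n e n / L → D L on { 'n' }; L → n e n / L → D Y on { 'n' }; L → D L / L → D Y on { 'e', 'n' }

A FIRST/FIRST conflict occurs when two productions N → α and N → β for the same non-terminal have FIRST(α) ∩ FIRST(β) ≠ ∅ (with ε ∈ FIRST of a nullable right-hand side, so two nullable alternatives also conflict).

FIRST sets of the non-terminals at (or reachable through a nullable prefix from) the front of some alternative:
  FIRST(D) = { 'e', 'n' }

Productions for L:
  L → n e n: FIRST = { 'n' }
  L → D L: FIRST = { 'e', 'n' }
  L → D Y: FIRST = { 'e', 'n' }
Productions for D:
  D → n n: FIRST = { 'n' }
  D → e e Y: FIRST = { 'e' }
Productions for Y:
  Y → y: FIRST = { 'y' }
  Y → ε: FIRST = { ε }

Conflict for L: L → n e n and L → D L
  Overlap: { 'n' }
Conflict for L: L → n e n and L → D Y
  Overlap: { 'n' }
Conflict for L: L → D L and L → D Y
  Overlap: { 'e', 'n' }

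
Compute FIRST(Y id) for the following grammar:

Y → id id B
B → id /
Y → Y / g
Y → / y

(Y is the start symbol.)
FIRST sets of the non-terminals involved (from the grammar, by fixed-point iteration):
  FIRST(Y) = { '/', 'id' }

To compute FIRST(Y id), process the symbols left to right:
Symbol Y is a non-terminal. Add FIRST(Y) \ {ε} = { '/', 'id' }
Y is not nullable (ε ∉ FIRST(Y)), so stop here.
FIRST(Y id) = { '/', 'id' }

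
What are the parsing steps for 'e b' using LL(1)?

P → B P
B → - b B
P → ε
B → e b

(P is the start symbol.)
LL(1) parsing maintains a stack (initially the start symbol over $) and the input. At each step: if the stack top is a terminal, match it against the current input token; if it is a non-terminal N, replace it with the RHS of M[N, lookahead] (the unique production whose predict set contains the lookahead).

Stack is shown with the top on the left.

Stack    Input  Action
----------------------
P $      e b $  output P → B P
B P $    e b $  output B → e b
e b P $  e b $  match 'e'
b P $    b $    match 'b'
P $      $      output P → ε
$        $      accept

The string is accepted.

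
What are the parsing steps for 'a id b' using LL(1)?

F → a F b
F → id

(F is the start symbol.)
Stack is shown with the top on the left.

Stack    Input     Action
-------------------------
F $      a id b $  output F → a F b
a F b $  a id b $  match 'a'
F b $    id b $    output F → id
id b $   id b $    match 'id'
b $      b $       match 'b'
$        $         accept

The string is accepted.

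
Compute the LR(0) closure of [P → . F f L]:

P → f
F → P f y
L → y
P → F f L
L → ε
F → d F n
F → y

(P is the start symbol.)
Start with: [P → . F f L]
  [P → . F f L] has the dot before F: add [F → . P f y], [F → . d F n], [F → . y]
  [F → . P f y] has the dot before P: add [P → . f]
No further items can be added.

CLOSURE = { [F → . P f y], [F → . d F n], [F → . y], [P → . F f L], [P → . f] }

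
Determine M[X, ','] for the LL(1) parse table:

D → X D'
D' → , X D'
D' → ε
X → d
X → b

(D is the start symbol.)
Empty (error entry)

To find M[X, ','], we find productions for X where ',' is in the predict set (PREDICT(N → α) = (FIRST(α) \ {ε}) ∪ (FOLLOW(N) if α ⇒* ε)).

X → d: PREDICT = { 'd' }
X → b: PREDICT = { 'b' }

M[X, ','] is empty (no production applies)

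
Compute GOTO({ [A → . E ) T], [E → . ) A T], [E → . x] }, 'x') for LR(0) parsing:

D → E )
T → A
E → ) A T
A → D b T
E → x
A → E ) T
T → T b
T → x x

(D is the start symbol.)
GOTO(I, 'x') = CLOSURE({ [A → αX.β] : [A → α.Xβ] ∈ I, X = 'x' })

Items with dot before 'x', with the dot advanced:
  [E → . x] → [E → x .]
Closure adds nothing (no advanced item has the dot before a non-terminal).

GOTO = { [E → x .] }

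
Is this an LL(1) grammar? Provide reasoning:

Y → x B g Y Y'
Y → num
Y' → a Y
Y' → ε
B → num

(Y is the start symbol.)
Relevant sets:
  FOLLOW(Y') = { $, 'a' }

For Y:
  PREDICT(Y → x B g Y Y') = { 'x' }
  PREDICT(Y → num) = { 'num' }
For Y':
  PREDICT(Y' → a Y) = { 'a' }
  PREDICT(Y' → ε) = { $, 'a' }
B has a single production, so nothing to check there.

Conflict found: Predict set conflict for Y': { 'a' }
The grammar is NOT LL(1).

Answer: No. Predict set conflict for Y': { 'a' }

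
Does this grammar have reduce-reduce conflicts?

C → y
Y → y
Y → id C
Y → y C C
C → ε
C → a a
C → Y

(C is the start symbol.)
Yes — I5: [C → .] vs [C → y .]

A reduce-reduce conflict occurs when an LR(0) state has two complete items [A → α .] and [B → β .] — both call for a reduction, and with no lookahead the parser cannot choose between them.

Augment with C' → C and build the canonical LR(0) collection (I0 = CLOSURE({[C' → . C]}), then GOTO on every symbol after a dot until no new states appear). It has 10 states:
  I0: { [C → . Y], [C → . a a], [C → . y], [C → .], [C' → . C], [Y → . id C], [Y → . y C C], [Y → . y] }  — shift, reduce
  I1: { [C' → C .] }  — accept
  I2: { [C → Y .] }  — reduce
  I3: { [C → a . a] }  — shift
  I4: { [C → . Y], [C → . a a], [C → . y], [C → .], [Y → . id C], [Y → . y C C], [Y → . y], [Y → id . C] }  — shift, reduce
  I5: { [C → . Y], [C → . a a], [C → . y], [C → .], [C → y .], [Y → . id C], [Y → . y C C], [Y → . y], [Y → y . C C], [Y → y .] }  — shift, 3 reduces
  I6: { [C → . Y], [C → . a a], [C → . y], [C → .], [Y → . id C], [Y → . y C C], [Y → . y], [Y → y C . C] }  — shift, reduce
  I7: { [Y → y C C .] }  — reduce
  I8: { [Y → id C .] }  — reduce
  I9: { [C → a a .] }  — reduce

I5 contains complete items [C → .], [C → y .], [Y → y .] — reduce-reduce conflict.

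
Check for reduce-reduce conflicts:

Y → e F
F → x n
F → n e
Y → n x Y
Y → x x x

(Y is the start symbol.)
No reduce-reduce conflicts

A reduce-reduce conflict occurs when an LR(0) state has two complete items [A → α .] and [B → β .] — both call for a reduction, and with no lookahead the parser cannot choose between them.

Augment with Y' → Y and build the canonical LR(0) collection (I0 = CLOSURE({[Y' → . Y]}), then GOTO on every symbol after a dot until no new states appear). It has 14 states:
  I0: { [Y → . e F], [Y → . n x Y], [Y → . x x x], [Y' → . Y] }  — shift
  I1: { [Y' → Y .] }  — accept
  I2: { [F → . n e], [F → . x n], [Y → e . F] }  — shift
  I3: { [Y → n . x Y] }  — shift
  I4: { [Y → x . x x] }  — shift
  I5: { [Y → x x . x] }  — shift
  I6: { [Y → x x x .] }  — reduce
  I7: { [Y → . e F], [Y → . n x Y], [Y → . x x x], [Y → n x . Y] }  — shift
  I8: { [Y → n x Y .] }  — reduce
  I9: { [Y → e F .] }  — reduce
  I10: { [F → n . e] }  — shift
  I11: { [F → x . n] }  — shift
  I12: { [F → x n .] }  — reduce
  I13: { [F → n e .] }  — reduce

No state contains more than one complete item.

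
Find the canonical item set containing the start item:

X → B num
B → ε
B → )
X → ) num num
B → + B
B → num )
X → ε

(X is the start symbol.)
{ [B → . )], [B → . + B], [B → . num )], [B → .], [X → . ) num num], [X → . B num], [X → .], [X' → . X] }

First, augment the grammar with X' → X
I₀ = CLOSURE({ [X' → . X] }):
  [X' → . X] has the dot before X: add [X → . B num], [X → . ) num num], [X → .]
  [X → . B num] has the dot before B: add [B → .], [B → . )], [B → . + B], [B → . num )]
No further items can be added.

I₀ = { [B → . )], [B → . + B], [B → . num )], [B → .], [X → . ) num num], [X → . B num], [X → .], [X' → . X] }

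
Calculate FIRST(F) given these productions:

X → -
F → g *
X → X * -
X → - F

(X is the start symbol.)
{ 'g' }

To compute FIRST(F), examine every production with F on the left-hand side, reading each right-hand side left to right until a non-nullable symbol is reached.

From F → g *:
  - g is a terminal: add 'g' and stop

Collecting: FIRST(F) = { 'g' }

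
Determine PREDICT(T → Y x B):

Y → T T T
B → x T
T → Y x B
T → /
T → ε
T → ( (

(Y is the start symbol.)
{ '(', '/', 'x' }

PREDICT(T → Y x B) = (FIRST(RHS) \ {ε}) ∪ (FOLLOW(T) if ε ∈ FIRST(RHS), i.e. RHS ⇒* ε)
FIRST(Y) = { '(', '/', 'x', ε }
FIRST(Y x B) = { '(', '/', 'x' }
ε ∉ FIRST(Y x B), so FOLLOW(T) is not added.
PREDICT(T → Y x B) = { '(', '/', 'x' }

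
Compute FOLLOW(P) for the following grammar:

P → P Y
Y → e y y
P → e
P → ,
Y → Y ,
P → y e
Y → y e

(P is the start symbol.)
To compute FOLLOW(P), find every occurrence of P on a right-hand side N → α P β: add FIRST(β) \ {ε}, and if β is empty or nullable also add FOLLOW(N). Iterate to a fixed point.

P is the start symbol, so $ ∈ FOLLOW(P).
In P → P Y: P is followed by Y, add FIRST(Y) \ {ε} = { 'e', 'y' }

Taking the union: FOLLOW(P) = { $, 'e', 'y' }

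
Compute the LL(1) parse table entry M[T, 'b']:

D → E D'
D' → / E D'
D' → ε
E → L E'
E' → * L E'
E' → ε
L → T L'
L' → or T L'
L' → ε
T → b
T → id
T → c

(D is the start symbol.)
To find M[T, 'b'], we find productions for T where 'b' is in the predict set (PREDICT(N → α) = (FIRST(α) \ {ε}) ∪ (FOLLOW(N) if α ⇒* ε)).

T → b: PREDICT = { 'b' }
  'b' is in predict set, so this production goes in M[T, 'b']
T → id: PREDICT = { 'id' }
T → c: PREDICT = { 'c' }

M[T, 'b'] = T → b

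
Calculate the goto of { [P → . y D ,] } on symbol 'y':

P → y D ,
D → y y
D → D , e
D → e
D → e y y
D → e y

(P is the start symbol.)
{ [D → . D , e], [D → . e y y], [D → . e y], [D → . e], [D → . y y], [P → y . D ,] }

GOTO(I, 'y') = CLOSURE({ [A → αX.β] : [A → α.Xβ] ∈ I, X = 'y' })

Items with dot before 'y', with the dot advanced:
  [P → . y D ,] → [P → y . D ,]
Closure of the advanced items:
  [P → y . D ,] has the dot before D: add [D → . y y], [D → . D , e], [D → . e], [D → . e y y], [D → . e y]

GOTO = { [D → . D , e], [D → . e y y], [D → . e y], [D → . e], [D → . y y], [P → y . D ,] }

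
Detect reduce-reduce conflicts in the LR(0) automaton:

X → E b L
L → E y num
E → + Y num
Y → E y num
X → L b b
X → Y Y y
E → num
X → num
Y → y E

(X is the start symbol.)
Yes — I6: [E → num .] vs [X → num .]; I19: [L → E y num .] vs [Y → E y num .]

A reduce-reduce conflict occurs when an LR(0) state has two complete items [A → α .] and [B → β .] — both call for a reduction, and with no lookahead the parser cannot choose between them.

Augment with X' → X and build the canonical LR(0) collection (I0 = CLOSURE({[X' → . X]}), then GOTO on every symbol after a dot until no new states appear). It has 26 states:
  I0: { [E → . + Y num], [E → . num], [L → . E y num], [X → . E b L], [X → . L b b], [X → . Y Y y], [X → . num], [X' → . X], [Y → . E y num], [Y → . y E] }  — shift
  I1: { [E → + . Y num], [E → . + Y num], [E → . num], [Y → . E y num], [Y → . y E] }  — shift
  I2: { [L → E . y num], [X → E . b L], [Y → E . y num] }  — shift
  I3: { [X → L . b b] }  — shift
  I4: { [X' → X .] }  — accept
  I5: { [E → . + Y num], [E → . num], [X → Y . Y y], [Y → . E y num], [Y → . y E] }  — shift
  I6: { [E → num .], [X → num .] }  — 2 reduces
  I7: { [E → . + Y num], [E → . num], [Y → y . E] }  — shift
  I8: { [Y → y E .] }  — reduce
  I9: { [E → num .] }  — reduce
  I10: { [Y → E . y num] }  — shift
  I11: { [X → Y Y . y] }  — shift
  I12: { [X → Y Y y .] }  — reduce
  I13: { [Y → E y . num] }  — shift
  I14: { [Y → E y num .] }  — reduce
  I15: { [X → L b . b] }  — shift
  I16: { [X → L b b .] }  — reduce
  I17: { [E → . + Y num], [E → . num], [L → . E y num], [X → E b . L] }  — shift
  I18: { [L → E y . num], [Y → E y . num] }  — shift
  I19: { [L → E y num .], [Y → E y num .] }  — 2 reduces
  I20: { [L → E . y num] }  — shift
  I21: { [X → E b L .] }  — reduce
  I22: { [L → E y . num] }  — shift
  I23: { [L → E y num .] }  — reduce
  I24: { [E → + Y . num] }  — shift
  I25: { [E → + Y num .] }  — reduce

I6 contains complete items [E → num .], [X → num .] — reduce-reduce conflict.
I19 contains complete items [L → E y num .], [Y → E y num .] — reduce-reduce conflict.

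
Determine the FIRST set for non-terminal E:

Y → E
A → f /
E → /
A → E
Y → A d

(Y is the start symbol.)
To compute FIRST(E), examine every production with E on the left-hand side, reading each right-hand side left to right until a non-nullable symbol is reached.

From E → /:
  - '/' is a terminal: add '/' and stop

Collecting: FIRST(E) = { '/' }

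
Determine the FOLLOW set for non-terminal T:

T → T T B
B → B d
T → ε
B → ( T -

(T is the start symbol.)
{ $, '(', '-' }

To compute FOLLOW(T), find every occurrence of T on a right-hand side N → α T β: add FIRST(β) \ {ε}, and if β is empty or nullable also add FOLLOW(N). Iterate to a fixed point.

T is the start symbol, so $ ∈ FOLLOW(T).
In T → T T B: T is followed by T B, add FIRST(T B) \ {ε} = { '(' }
In T → T T B: T is followed by B, add FIRST(B) \ {ε} = { '(' }
In B → ( T -: T is followed by '-', add FIRST('-') \ {ε} = { '-' }

Taking the union: FOLLOW(T) = { $, '(', '-' }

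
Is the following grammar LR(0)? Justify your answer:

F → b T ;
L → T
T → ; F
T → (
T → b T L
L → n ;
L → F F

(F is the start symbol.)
No. Shift-reduce conflict between [F → b T ; .] and [F → . b T ;]

A grammar is LR(0) if no state in the canonical LR(0) collection has:
  - both a shift item (dot before a terminal) and a complete item (shift-reduce conflict), or
  - two or more complete items (reduce-reduce conflict; the accept item [F' → F .] counts as a complete item here).

Augment with F' → F and build the canonical LR(0) collection (I0 = CLOSURE({[F' → . F]}), then GOTO on every symbol after a dot until no new states appear). It has 19 states:
  I0: { [F → . b T ;], [F' → . F] }  — shift
  I1: { [F' → F .] }  — accept
  I2: { [F → b . T ;], [T → . (], [T → . ; F], [T → . b T L] }  — shift
  I3: { [T → ( .] }  — reduce
  I4: { [F → . b T ;], [T → ; . F] }  — shift
  I5: { [F → b T . ;] }  — shift
  I6: { [T → . (], [T → . ; F], [T → . b T L], [T → b . T L] }  — shift
  I7: { [F → . b T ;], [L → . F F], [L → . T], [L → . n ;], [T → . (], [T → . ; F], [T → . b T L], [T → b T . L] }  — shift
  I8: { [F → . b T ;], [L → F . F] }  — shift
  I9: { [T → b T L .] }  — reduce
  I10: { [L → T .] }  — reduce
  I11: { [F → b . T ;], [T → . (], [T → . ; F], [T → . b T L], [T → b . T L] }  — shift
  I12: { [L → n . ;] }  — shift
  I13: { [L → n ; .] }  — reduce
  I14: { [F → . b T ;], [F → b T . ;], [L → . F F], [L → . T], [L → . n ;], [T → . (], [T → . ; F], [T → . b T L], [T → b T . L] }  — shift
  I15: { [F → . b T ;], [F → b T ; .], [T → ; . F] }  — shift, reduce
  I16: { [T → ; F .] }  — reduce
  I17: { [L → F F .] }  — reduce
  I18: { [F → b T ; .] }  — reduce

Conflict in state I15:
  Shift-reduce conflict between [F → b T ; .] and [F → . b T ;]
So the grammar is NOT LR(0).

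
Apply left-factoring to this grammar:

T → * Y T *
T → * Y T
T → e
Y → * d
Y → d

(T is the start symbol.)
T → * Y T T'
T' → *
T' → ε
T → e
Y → * d
Y → d

Left-factoring transforms A → αβ₁ | αβ₂ into A → αA' and A' → β₁ | β₂
(α is the longest common prefix among the alternatives). Repeat until
no nonterminal has two alternatives with a common prefix.

Round 1: T has alternatives sharing prefix '* Y T'. Introduce T': T → * Y T T'
  Add: T' → *
  Add: T' → ε

No remaining common prefixes — done.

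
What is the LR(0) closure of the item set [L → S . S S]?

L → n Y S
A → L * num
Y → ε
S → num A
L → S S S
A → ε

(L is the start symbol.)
Start with: [L → S . S S]
  [L → S . S S] has the dot before S: add [S → . num A]
No further items can be added.

CLOSURE = { [L → S . S S], [S → . num A] }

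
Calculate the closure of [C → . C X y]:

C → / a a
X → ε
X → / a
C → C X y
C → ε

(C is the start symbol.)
{ [C → . / a a], [C → . C X y], [C → .] }

To compute CLOSURE, for each item [A → α.Bβ] where B is a non-terminal, add [B → .γ] for all productions B → γ; repeat for the newly added items until nothing changes.

Start with: [C → . C X y]
  [C → . C X y] has the dot before C: add [C → . / a a], [C → .]
No further items can be added.

CLOSURE = { [C → . / a a], [C → . C X y], [C → .] }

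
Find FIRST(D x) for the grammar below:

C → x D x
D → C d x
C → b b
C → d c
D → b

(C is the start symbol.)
FIRST sets of the non-terminals involved (from the grammar, by fixed-point iteration):
  FIRST(D) = { 'b', 'd', 'x' }

To compute FIRST(D x), process the symbols left to right:
Symbol D is a non-terminal. Add FIRST(D) \ {ε} = { 'b', 'd', 'x' }
D is not nullable (ε ∉ FIRST(D)), so stop here.
FIRST(D x) = { 'b', 'd', 'x' }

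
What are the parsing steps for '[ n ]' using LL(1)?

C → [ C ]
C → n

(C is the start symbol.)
Stack is shown with the top on the left.

Stack    Input    Action
------------------------
C $      [ n ] $  output C → [ C ]
[ C ] $  [ n ] $  match '['
C ] $    n ] $    output C → n
n ] $    n ] $    match 'n'
] $      ] $      match ']'
$        $        accept

The string is accepted.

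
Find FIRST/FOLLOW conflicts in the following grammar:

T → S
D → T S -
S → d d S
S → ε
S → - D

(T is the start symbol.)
A FIRST/FOLLOW conflict occurs when a non-terminal N has a nullable alternative N → β (β ⇒* ε) and another alternative N → α with FIRST(α) ∩ FOLLOW(N) ≠ ∅: on such a lookahead the parser cannot decide between expanding α and letting N vanish via β.

Nullable non-terminals: S, T.

S: nullable alternative(s) S → ε; FOLLOW(S) = { $, '-', 'd' }
  S → d d S: FIRST \ {ε} = { 'd' } — overlaps FOLLOW(S) on { 'd' }: CONFLICT
  S → ε: FIRST \ {ε} = { } — this is the only nullable alternative, skip
  S → - D: FIRST \ {ε} = { '-' } — overlaps FOLLOW(S) on { '-' }: CONFLICT
T has a nullable alternative but only one production, so nothing to check.

D has no nullable alternative, so no FIRST/FOLLOW check is needed there.

So the grammar has 2 FIRST/FOLLOW conflicts (marked CONFLICT above).

Answer: Yes. S → d d S with FOLLOW(S) on { 'd' }; S → '-' D with FOLLOW(S) on { '-' }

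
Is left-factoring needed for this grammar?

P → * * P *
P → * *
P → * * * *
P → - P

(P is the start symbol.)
Left-factoring is needed when two productions for the same non-terminal
share a common prefix on the right-hand side.

Productions for P:
  P → * * P *
  P → * *
  P → * * * *
  P → - P

Found common prefix '* *' in productions for P

Answer: Yes, P has productions with common prefix '* *'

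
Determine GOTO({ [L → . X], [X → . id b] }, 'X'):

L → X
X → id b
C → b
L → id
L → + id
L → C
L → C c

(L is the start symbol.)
{ [L → X .] }

GOTO(I, 'X') = CLOSURE({ [A → αX.β] : [A → α.Xβ] ∈ I, X = 'X' })

Items with dot before 'X', with the dot advanced:
  [L → . X] → [L → X .]
Closure adds nothing (no advanced item has the dot before a non-terminal).

GOTO = { [L → X .] }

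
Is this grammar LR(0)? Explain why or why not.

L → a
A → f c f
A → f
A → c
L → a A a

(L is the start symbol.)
No. Shift-reduce conflict between [L → a .] and [A → . c]

A grammar is LR(0) if no state in the canonical LR(0) collection has:
  - both a shift item (dot before a terminal) and a complete item (shift-reduce conflict), or
  - two or more complete items (reduce-reduce conflict; the accept item [L' → L .] counts as a complete item here).

Augment with L' → L and build the canonical LR(0) collection (I0 = CLOSURE({[L' → . L]}), then GOTO on every symbol after a dot until no new states appear). It has 9 states:
  I0: { [L → . a A a], [L → . a], [L' → . L] }  — shift
  I1: { [L' → L .] }  — accept
  I2: { [A → . c], [A → . f c f], [A → . f], [L → a . A a], [L → a .] }  — shift, reduce
  I3: { [L → a A . a] }  — shift
  I4: { [A → c .] }  — reduce
  I5: { [A → f . c f], [A → f .] }  — shift, reduce
  I6: { [A → f c . f] }  — shift
  I7: { [A → f c f .] }  — reduce
  I8: { [L → a A a .] }  — reduce

Conflict in state I2:
  Shift-reduce conflict between [L → a .] and [A → . c]
So the grammar is NOT LR(0).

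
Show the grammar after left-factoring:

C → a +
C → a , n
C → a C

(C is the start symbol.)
C → a C'
C' → +
C' → , n
C' → C

Left-factoring transforms A → αβ₁ | αβ₂ into A → αA' and A' → β₁ | β₂
(α is the longest common prefix among the alternatives). Repeat until
no nonterminal has two alternatives with a common prefix.

Round 1: C has alternatives sharing prefix 'a'. Introduce C': C → a C'
  Add: C' → +
  Add: C' → , n
  Add: C' → C

No remaining common prefixes — done.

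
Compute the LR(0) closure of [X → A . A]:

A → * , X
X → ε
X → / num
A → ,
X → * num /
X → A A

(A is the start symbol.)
{ [A → . * , X], [A → . ,], [X → A . A] }

To compute CLOSURE, for each item [A → α.Bβ] where B is a non-terminal, add [B → .γ] for all productions B → γ; repeat for the newly added items until nothing changes.

Start with: [X → A . A]
  [X → A . A] has the dot before A: add [A → . * , X], [A → . ,]
No further items can be added.

CLOSURE = { [A → . * , X], [A → . ,], [X → A . A] }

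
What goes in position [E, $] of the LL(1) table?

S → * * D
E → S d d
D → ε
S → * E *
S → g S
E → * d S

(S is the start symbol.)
Empty (error entry)

To find M[E, $], we find productions for E where $ is in the predict set (PREDICT(N → α) = (FIRST(α) \ {ε}) ∪ (FOLLOW(N) if α ⇒* ε)).

Relevant sets:
  FIRST(S) = { '*', 'g' }

E → S d d: PREDICT = { '*', 'g' }
E → * d S: PREDICT = { '*' }

M[E, $] is empty (no production applies)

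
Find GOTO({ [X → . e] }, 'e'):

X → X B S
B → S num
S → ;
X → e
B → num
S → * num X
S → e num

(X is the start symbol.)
GOTO(I, 'e') = CLOSURE({ [A → αX.β] : [A → α.Xβ] ∈ I, X = 'e' })

Items with dot before 'e', with the dot advanced:
  [X → . e] → [X → e .]
Closure adds nothing (no advanced item has the dot before a non-terminal).

GOTO = { [X → e .] }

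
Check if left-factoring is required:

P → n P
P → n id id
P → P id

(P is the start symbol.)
Yes, P has productions with common prefix 'n'

Left-factoring is needed when two productions for the same non-terminal
share a common prefix on the right-hand side.

Productions for P:
  P → n P
  P → n id id
  P → P id

Found common prefix 'n' in productions for P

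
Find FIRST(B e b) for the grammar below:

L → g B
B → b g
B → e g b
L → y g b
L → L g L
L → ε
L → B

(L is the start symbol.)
{ 'b', 'e' }

FIRST sets of the non-terminals involved (from the grammar, by fixed-point iteration):
  FIRST(B) = { 'b', 'e' }

To compute FIRST(B e b), process the symbols left to right:
Symbol B is a non-terminal. Add FIRST(B) \ {ε} = { 'b', 'e' }
B is not nullable (ε ∉ FIRST(B)), so stop here.
FIRST(B e b) = { 'b', 'e' }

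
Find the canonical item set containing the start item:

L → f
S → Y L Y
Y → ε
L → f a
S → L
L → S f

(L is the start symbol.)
{ [L → . S f], [L → . f a], [L → . f], [L' → . L], [S → . L], [S → . Y L Y], [Y → .] }

First, augment the grammar with L' → L
I₀ = CLOSURE({ [L' → . L] }):
  [L' → . L] has the dot before L: add [L → . f], [L → . f a], [L → . S f]
  [L → . S f] has the dot before S: add [S → . Y L Y], [S → . L]
  [S → . Y L Y] has the dot before Y: add [Y → .]
No further items can be added.

I₀ = { [L → . S f], [L → . f a], [L → . f], [L' → . L], [S → . L], [S → . Y L Y], [Y → .] }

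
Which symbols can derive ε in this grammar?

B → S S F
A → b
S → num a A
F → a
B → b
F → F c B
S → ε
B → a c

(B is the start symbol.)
ε-productions: S → ε
So S is immediately nullable.
No further non-terminal can be added: every production for the remaining non-terminals contains a terminal or a non-nullable non-terminal.
Nullable = { 'S' }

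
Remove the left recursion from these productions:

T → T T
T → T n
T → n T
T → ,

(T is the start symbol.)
T is directly left-recursive. The standard transformation for
  A → A α₁ | ... | A α_m | β₁ | ... | β_n
is
  A  → β₁ A' | ... | β_n A'
  A' → α₁ A' | ... | α_m A' | ε

T → n T becomes T → n T T'
T → , becomes T → , T'
T → T T becomes T' → T T'
T → T n becomes T' → n T'
Add T' → ε

Resulting grammar:
T → n T T'
T → , T'
T' → T T'
T' → n T'
T' → ε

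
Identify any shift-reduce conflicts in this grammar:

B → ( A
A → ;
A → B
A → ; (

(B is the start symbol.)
Yes — I3: [A → ; .] vs [A → ; . (]

A shift-reduce conflict occurs when an LR(0) state has both:
  - a complete (reduce) item [A → α .] (dot at the end), and
  - a shift item [B → β . c γ] (dot before a terminal).

Augment with B' → B and build the canonical LR(0) collection (I0 = CLOSURE({[B' → . B]}), then GOTO on every symbol after a dot until no new states appear). It has 7 states:
  I0: { [B → . ( A], [B' → . B] }  — shift
  I1: { [A → . ; (], [A → . ;], [A → . B], [B → ( . A], [B → . ( A] }  — shift
  I2: { [B' → B .] }  — accept
  I3: { [A → ; . (], [A → ; .] }  — shift, reduce
  I4: { [B → ( A .] }  — reduce
  I5: { [A → B .] }  — reduce
  I6: { [A → ; ( .] }  — reduce

I3 contains reduce item [A → ; .] and shift item [A → ; . (] — shift-reduce conflict.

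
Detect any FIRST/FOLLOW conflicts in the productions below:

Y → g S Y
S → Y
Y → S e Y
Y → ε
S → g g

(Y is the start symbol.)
Yes. Y → g S Y with FOLLOW(Y) on { 'g' }; Y → S e Y with FOLLOW(Y) on { 'e', 'g' }; S → g g with FOLLOW(S) on { 'g' }

A FIRST/FOLLOW conflict occurs when a non-terminal N has a nullable alternative N → β (β ⇒* ε) and another alternative N → α with FIRST(α) ∩ FOLLOW(N) ≠ ∅: on such a lookahead the parser cannot decide between expanding α and letting N vanish via β.

Nullable non-terminals: S, Y.
FIRST sets used below: FIRST(Y) = { 'e', 'g', ε }, FIRST(S) = { 'e', 'g', ε }

S: nullable alternative(s) S → Y; FOLLOW(S) = { $, 'e', 'g' }
  S → Y: FIRST \ {ε} = { 'e', 'g' } — this is the only nullable alternative, skip
  S → g g: FIRST \ {ε} = { 'g' } — overlaps FOLLOW(S) on { 'g' }: CONFLICT

Y: nullable alternative(s) Y → ε; FOLLOW(Y) = { $, 'e', 'g' }
  Y → g S Y: FIRST \ {ε} = { 'g' } — overlaps FOLLOW(Y) on { 'g' }: CONFLICT
  Y → S e Y: FIRST \ {ε} = { 'e', 'g' } — overlaps FOLLOW(Y) on { 'e', 'g' }: CONFLICT
  Y → ε: FIRST \ {ε} = { } — this is the only nullable alternative, skip

So the grammar has 3 FIRST/FOLLOW conflicts (marked CONFLICT above).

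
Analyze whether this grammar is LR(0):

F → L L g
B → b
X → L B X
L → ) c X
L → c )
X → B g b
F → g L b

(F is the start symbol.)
Yes, the grammar is LR(0)

A grammar is LR(0) if no state in the canonical LR(0) collection has:
  - both a shift item (dot before a terminal) and a complete item (shift-reduce conflict), or
  - two or more complete items (reduce-reduce conflict; the accept item [F' → F .] counts as a complete item here).

Augment with F' → F and build the canonical LR(0) collection (I0 = CLOSURE({[F' → . F]}), then GOTO on every symbol after a dot until no new states appear). It has 20 states:
  I0: { [F → . L L g], [F → . g L b], [F' → . F], [L → . ) c X], [L → . c )] }  — shift
  I1: { [L → ) . c X] }  — shift
  I2: { [F' → F .] }  — accept
  I3: { [F → L . L g], [L → . ) c X], [L → . c )] }  — shift
  I4: { [L → c . )] }  — shift
  I5: { [F → g . L b], [L → . ) c X], [L → . c )] }  — shift
  I6: { [F → g L . b] }  — shift
  I7: { [F → g L b .] }  — reduce
  I8: { [L → c ) .] }  — reduce
  I9: { [F → L L . g] }  — shift
  I10: { [F → L L g .] }  — reduce
  I11: { [B → . b], [L → ) c . X], [L → . ) c X], [L → . c )], [X → . B g b], [X → . L B X] }  — shift
  I12: { [X → B . g b] }  — shift
  I13: { [B → . b], [X → L . B X] }  — shift
  I14: { [L → ) c X .] }  — reduce
  I15: { [B → b .] }  — reduce
  I16: { [B → . b], [L → . ) c X], [L → . c )], [X → . B g b], [X → . L B X], [X → L B . X] }  — shift
  I17: { [X → L B X .] }  — reduce
  I18: { [X → B g . b] }  — shift
  I19: { [X → B g b .] }  — reduce

Every state is either a pure shift/goto state or contains exactly one complete item and nothing to shift — no conflicts. The grammar is LR(0).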